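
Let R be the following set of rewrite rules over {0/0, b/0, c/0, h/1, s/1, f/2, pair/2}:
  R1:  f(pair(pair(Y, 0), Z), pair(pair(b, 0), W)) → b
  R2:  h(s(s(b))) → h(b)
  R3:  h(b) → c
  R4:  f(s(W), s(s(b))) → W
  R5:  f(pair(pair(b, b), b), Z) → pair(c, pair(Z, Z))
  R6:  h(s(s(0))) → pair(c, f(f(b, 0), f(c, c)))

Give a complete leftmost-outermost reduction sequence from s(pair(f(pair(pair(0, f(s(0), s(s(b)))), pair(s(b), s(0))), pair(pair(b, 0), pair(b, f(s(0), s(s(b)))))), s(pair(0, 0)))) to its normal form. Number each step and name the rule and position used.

s(pair(b, s(pair(0, 0))))

1. s(pair(f(pair(pair(0, f(s(0), s(s(b)))), pair(s(b), s(0))), pair(pair(b, 0), pair(b, f(s(0), s(s(b)))))), s(pair(0, 0))))  →  s(pair(f(pair(pair(0, 0), pair(s(b), s(0))), pair(pair(b, 0), pair(b, f(s(0), s(s(b)))))), s(pair(0, 0))))   [R4 at 1.1.1.1.2]
2. s(pair(f(pair(pair(0, 0), pair(s(b), s(0))), pair(pair(b, 0), pair(b, f(s(0), s(s(b)))))), s(pair(0, 0))))  →  s(pair(b, s(pair(0, 0))))   [R1 at 1.1]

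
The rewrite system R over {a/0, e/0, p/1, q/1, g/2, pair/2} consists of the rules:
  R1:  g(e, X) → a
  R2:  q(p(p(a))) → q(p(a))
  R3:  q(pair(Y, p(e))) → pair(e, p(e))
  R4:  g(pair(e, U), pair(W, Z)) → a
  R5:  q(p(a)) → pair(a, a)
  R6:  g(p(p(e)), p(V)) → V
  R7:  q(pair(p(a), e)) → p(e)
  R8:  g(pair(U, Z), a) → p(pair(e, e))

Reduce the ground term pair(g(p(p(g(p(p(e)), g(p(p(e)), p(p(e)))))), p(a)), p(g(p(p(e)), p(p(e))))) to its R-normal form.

pair(a, p(p(e)))

1. pair(g(p(p(g(p(p(e)), g(p(p(e)), p(p(e)))))), p(a)), p(g(p(p(e)), p(p(e)))))  →  pair(g(p(p(g(p(p(e)), p(e)))), p(a)), p(g(p(p(e)), p(p(e)))))   [R6 at 1.1.1.1.2]
2. pair(g(p(p(g(p(p(e)), p(e)))), p(a)), p(g(p(p(e)), p(p(e)))))  →  pair(g(p(p(e)), p(a)), p(g(p(p(e)), p(p(e)))))   [R6 at 1.1.1.1]
3. pair(g(p(p(e)), p(a)), p(g(p(p(e)), p(p(e)))))  →  pair(a, p(g(p(p(e)), p(p(e)))))   [R6 at 1]
4. pair(a, p(g(p(p(e)), p(p(e)))))  →  pair(a, p(p(e)))   [R6 at 2.1]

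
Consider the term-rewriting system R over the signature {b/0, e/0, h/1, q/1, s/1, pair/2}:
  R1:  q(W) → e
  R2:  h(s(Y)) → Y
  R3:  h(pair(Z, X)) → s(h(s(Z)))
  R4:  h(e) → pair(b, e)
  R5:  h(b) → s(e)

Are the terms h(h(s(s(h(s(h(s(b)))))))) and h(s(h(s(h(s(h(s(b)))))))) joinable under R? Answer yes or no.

Reduce t₁ = h(h(s(s(h(s(h(s(b)))))))):
1. h(h(s(s(h(s(h(s(b))))))))  →  h(s(h(s(h(s(b))))))   [R2 at 1]
2. h(s(h(s(h(s(b))))))  →  h(s(h(s(b))))   [R2 at ε]
3. h(s(h(s(b))))  →  h(s(b))   [R2 at ε]
4. h(s(b))  →  b   [R2 at ε]

Reduce t₂ = h(s(h(s(h(s(h(s(b)))))))):
1. h(s(h(s(h(s(h(s(b))))))))  →  h(s(h(s(h(s(b))))))   [R2 at ε]
2. h(s(h(s(h(s(b))))))  →  h(s(h(s(b))))   [R2 at ε]
3. h(s(h(s(b))))  →  h(s(b))   [R2 at ε]
4. h(s(b))  →  b   [R2 at ε]

yes — NF(t₁) = b, NF(t₂) = b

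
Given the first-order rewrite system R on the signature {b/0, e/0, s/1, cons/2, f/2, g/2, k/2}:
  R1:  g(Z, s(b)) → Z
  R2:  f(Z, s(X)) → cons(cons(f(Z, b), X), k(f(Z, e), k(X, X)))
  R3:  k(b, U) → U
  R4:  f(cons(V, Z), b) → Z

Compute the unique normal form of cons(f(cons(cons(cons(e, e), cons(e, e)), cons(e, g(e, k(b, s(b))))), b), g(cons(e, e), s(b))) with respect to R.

cons(cons(e, e), cons(e, e))

1. cons(f(cons(cons(cons(e, e), cons(e, e)), cons(e, g(e, k(b, s(b))))), b), g(cons(e, e), s(b)))  →  cons(cons(e, g(e, k(b, s(b)))), g(cons(e, e), s(b)))   [R4 at 1]
2. cons(cons(e, g(e, k(b, s(b)))), g(cons(e, e), s(b)))  →  cons(cons(e, g(e, s(b))), g(cons(e, e), s(b)))   [R3 at 1.2.2]
3. cons(cons(e, g(e, s(b))), g(cons(e, e), s(b)))  →  cons(cons(e, e), g(cons(e, e), s(b)))   [R1 at 1.2]
4. cons(cons(e, e), g(cons(e, e), s(b)))  →  cons(cons(e, e), cons(e, e))   [R1 at 2]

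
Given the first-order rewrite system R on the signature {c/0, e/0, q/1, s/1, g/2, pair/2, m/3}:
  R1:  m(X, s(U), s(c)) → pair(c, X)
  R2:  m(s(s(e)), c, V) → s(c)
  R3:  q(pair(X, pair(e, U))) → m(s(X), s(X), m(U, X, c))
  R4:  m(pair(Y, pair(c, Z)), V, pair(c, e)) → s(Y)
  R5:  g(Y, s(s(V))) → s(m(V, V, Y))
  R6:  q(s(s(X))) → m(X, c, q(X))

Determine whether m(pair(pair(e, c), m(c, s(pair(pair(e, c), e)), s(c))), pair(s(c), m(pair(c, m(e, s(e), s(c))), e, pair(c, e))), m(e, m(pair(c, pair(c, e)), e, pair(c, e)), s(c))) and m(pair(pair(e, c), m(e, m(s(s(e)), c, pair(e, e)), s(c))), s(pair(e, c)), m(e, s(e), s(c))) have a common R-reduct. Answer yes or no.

Reduce t₁ = m(pair(pair(e, c), m(c, s(pair(pair(e, c), e)), s(c))), pair(s(c), m(pair(c, m(e, s(e), s(c))), e, pair(c, e))), m(e, m(pair(c, pair(c, e)), e, pair(c, e)), s(c))):
1. m(pair(pair(e, c), m(c, s(pair(pair(e, c), e)), s(c))), pair(s(c), m(pair(c, m(e, s(e), s(c))), e, pair(c, e))), m(e, m(pair(c, pair(c, e)), e, pair(c, e)), s(c)))  →  m(pair(pair(e, c), pair(c, c)), pair(s(c), m(pair(c, m(e, s(e), s(c))), e, pair(c, e))), m(e, m(pair(c, pair(c, e)), e, pair(c, e)), s(c)))   [R1 at 1.2]
2. m(pair(pair(e, c), pair(c, c)), pair(s(c), m(pair(c, m(e, s(e), s(c))), e, pair(c, e))), m(e, m(pair(c, pair(c, e)), e, pair(c, e)), s(c)))  →  m(pair(pair(e, c), pair(c, c)), pair(s(c), m(pair(c, pair(c, e)), e, pair(c, e))), m(e, m(pair(c, pair(c, e)), e, pair(c, e)), s(c)))   [R1 at 2.2.1.2]
3. m(pair(pair(e, c), pair(c, c)), pair(s(c), m(pair(c, pair(c, e)), e, pair(c, e))), m(e, m(pair(c, pair(c, e)), e, pair(c, e)), s(c)))  →  m(pair(pair(e, c), pair(c, c)), pair(s(c), s(c)), m(e, m(pair(c, pair(c, e)), e, pair(c, e)), s(c)))   [R4 at 2.2]
4. m(pair(pair(e, c), pair(c, c)), pair(s(c), s(c)), m(e, m(pair(c, pair(c, e)), e, pair(c, e)), s(c)))  →  m(pair(pair(e, c), pair(c, c)), pair(s(c), s(c)), m(e, s(c), s(c)))   [R4 at 3.2]
5. m(pair(pair(e, c), pair(c, c)), pair(s(c), s(c)), m(e, s(c), s(c)))  →  m(pair(pair(e, c), pair(c, c)), pair(s(c), s(c)), pair(c, e))   [R1 at 3]
6. m(pair(pair(e, c), pair(c, c)), pair(s(c), s(c)), pair(c, e))  →  s(pair(e, c))   [R4 at ε]

Reduce t₂ = m(pair(pair(e, c), m(e, m(s(s(e)), c, pair(e, e)), s(c))), s(pair(e, c)), m(e, s(e), s(c))):
1. m(pair(pair(e, c), m(e, m(s(s(e)), c, pair(e, e)), s(c))), s(pair(e, c)), m(e, s(e), s(c)))  →  m(pair(pair(e, c), m(e, s(c), s(c))), s(pair(e, c)), m(e, s(e), s(c)))   [R2 at 1.2.2]
2. m(pair(pair(e, c), m(e, s(c), s(c))), s(pair(e, c)), m(e, s(e), s(c)))  →  m(pair(pair(e, c), pair(c, e)), s(pair(e, c)), m(e, s(e), s(c)))   [R1 at 1.2]
3. m(pair(pair(e, c), pair(c, e)), s(pair(e, c)), m(e, s(e), s(c)))  →  m(pair(pair(e, c), pair(c, e)), s(pair(e, c)), pair(c, e))   [R1 at 3]
4. m(pair(pair(e, c), pair(c, e)), s(pair(e, c)), pair(c, e))  →  s(pair(e, c))   [R4 at ε]

yes — NF(t₁) = s(pair(e, c)), NF(t₂) = s(pair(e, c))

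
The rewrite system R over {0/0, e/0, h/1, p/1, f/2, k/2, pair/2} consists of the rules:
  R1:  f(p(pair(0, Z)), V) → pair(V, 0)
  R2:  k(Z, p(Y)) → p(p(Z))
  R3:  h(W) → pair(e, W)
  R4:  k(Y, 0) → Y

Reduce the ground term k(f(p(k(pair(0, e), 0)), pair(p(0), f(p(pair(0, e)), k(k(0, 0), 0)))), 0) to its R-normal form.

pair(pair(p(0), pair(0, 0)), 0)

1. k(f(p(k(pair(0, e), 0)), pair(p(0), f(p(pair(0, e)), k(k(0, 0), 0)))), 0)  →  f(p(k(pair(0, e), 0)), pair(p(0), f(p(pair(0, e)), k(k(0, 0), 0))))   [R4 at ε]
2. f(p(k(pair(0, e), 0)), pair(p(0), f(p(pair(0, e)), k(k(0, 0), 0))))  →  f(p(pair(0, e)), pair(p(0), f(p(pair(0, e)), k(k(0, 0), 0))))   [R4 at 1.1]
3. f(p(pair(0, e)), pair(p(0), f(p(pair(0, e)), k(k(0, 0), 0))))  →  pair(pair(p(0), f(p(pair(0, e)), k(k(0, 0), 0))), 0)   [R1 at ε]
4. pair(pair(p(0), f(p(pair(0, e)), k(k(0, 0), 0))), 0)  →  pair(pair(p(0), pair(k(k(0, 0), 0), 0)), 0)   [R1 at 1.2]
5. pair(pair(p(0), pair(k(k(0, 0), 0), 0)), 0)  →  pair(pair(p(0), pair(k(0, 0), 0)), 0)   [R4 at 1.2.1]
6. pair(pair(p(0), pair(k(0, 0), 0)), 0)  →  pair(pair(p(0), pair(0, 0)), 0)   [R4 at 1.2.1]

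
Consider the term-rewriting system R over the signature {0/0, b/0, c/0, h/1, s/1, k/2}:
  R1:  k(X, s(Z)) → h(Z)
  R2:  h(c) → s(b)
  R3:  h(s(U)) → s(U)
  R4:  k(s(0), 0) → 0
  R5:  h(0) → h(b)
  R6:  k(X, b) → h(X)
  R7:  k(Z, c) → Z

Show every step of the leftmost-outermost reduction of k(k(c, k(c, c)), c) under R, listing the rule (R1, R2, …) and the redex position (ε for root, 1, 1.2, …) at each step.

c

1. k(k(c, k(c, c)), c)  →  k(c, k(c, c))   [R7 at ε]
2. k(c, k(c, c))  →  k(c, c)   [R7 at 2]
3. k(c, c)  →  c   [R7 at ε]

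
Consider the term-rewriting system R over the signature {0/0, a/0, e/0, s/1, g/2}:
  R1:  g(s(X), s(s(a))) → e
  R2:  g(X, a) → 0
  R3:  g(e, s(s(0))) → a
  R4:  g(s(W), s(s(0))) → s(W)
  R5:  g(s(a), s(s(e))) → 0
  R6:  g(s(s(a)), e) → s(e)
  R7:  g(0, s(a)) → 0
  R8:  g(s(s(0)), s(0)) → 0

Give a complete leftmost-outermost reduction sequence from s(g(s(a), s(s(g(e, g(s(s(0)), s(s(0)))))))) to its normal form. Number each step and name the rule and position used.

1. s(g(s(a), s(s(g(e, g(s(s(0)), s(s(0))))))))  →  s(g(s(a), s(s(g(e, s(s(0)))))))   [R4 at 1.2.1.1.2]
2. s(g(s(a), s(s(g(e, s(s(0)))))))  →  s(g(s(a), s(s(a))))   [R3 at 1.2.1.1]
3. s(g(s(a), s(s(a))))  →  s(e)   [R1 at 1]

s(e)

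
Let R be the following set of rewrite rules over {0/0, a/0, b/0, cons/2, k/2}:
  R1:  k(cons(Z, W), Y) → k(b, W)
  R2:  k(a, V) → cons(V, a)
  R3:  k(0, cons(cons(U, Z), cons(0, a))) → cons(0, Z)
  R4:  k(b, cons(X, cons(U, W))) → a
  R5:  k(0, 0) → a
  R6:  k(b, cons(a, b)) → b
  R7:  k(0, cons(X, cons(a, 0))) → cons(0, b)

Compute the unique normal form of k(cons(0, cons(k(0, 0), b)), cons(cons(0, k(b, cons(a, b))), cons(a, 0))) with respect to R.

b

1. k(cons(0, cons(k(0, 0), b)), cons(cons(0, k(b, cons(a, b))), cons(a, 0)))  →  k(b, cons(k(0, 0), b))   [R1 at ε]
2. k(b, cons(k(0, 0), b))  →  k(b, cons(a, b))   [R5 at 2.1]
3. k(b, cons(a, b))  →  b   [R6 at ε]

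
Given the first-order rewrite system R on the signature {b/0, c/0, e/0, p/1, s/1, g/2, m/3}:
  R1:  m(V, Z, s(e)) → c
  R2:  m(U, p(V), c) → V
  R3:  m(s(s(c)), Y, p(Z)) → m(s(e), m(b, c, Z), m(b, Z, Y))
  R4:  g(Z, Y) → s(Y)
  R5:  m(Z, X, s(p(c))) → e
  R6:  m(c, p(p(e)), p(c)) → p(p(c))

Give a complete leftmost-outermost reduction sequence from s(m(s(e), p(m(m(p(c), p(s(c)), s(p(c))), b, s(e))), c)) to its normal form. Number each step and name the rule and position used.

s(c)

1. s(m(s(e), p(m(m(p(c), p(s(c)), s(p(c))), b, s(e))), c))  →  s(m(m(p(c), p(s(c)), s(p(c))), b, s(e)))   [R2 at 1]
2. s(m(m(p(c), p(s(c)), s(p(c))), b, s(e)))  →  s(c)   [R1 at 1]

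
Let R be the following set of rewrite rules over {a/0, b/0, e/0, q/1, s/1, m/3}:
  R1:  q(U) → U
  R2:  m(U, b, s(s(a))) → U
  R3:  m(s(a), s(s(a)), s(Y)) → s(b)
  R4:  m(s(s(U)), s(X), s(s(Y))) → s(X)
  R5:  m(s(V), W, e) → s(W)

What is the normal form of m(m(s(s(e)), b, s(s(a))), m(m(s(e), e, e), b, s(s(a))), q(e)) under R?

s(s(e))

1. m(m(s(s(e)), b, s(s(a))), m(m(s(e), e, e), b, s(s(a))), q(e))  →  m(s(s(e)), m(m(s(e), e, e), b, s(s(a))), q(e))   [R2 at 1]
2. m(s(s(e)), m(m(s(e), e, e), b, s(s(a))), q(e))  →  m(s(s(e)), m(s(e), e, e), q(e))   [R2 at 2]
3. m(s(s(e)), m(s(e), e, e), q(e))  →  m(s(s(e)), s(e), q(e))   [R5 at 2]
4. m(s(s(e)), s(e), q(e))  →  m(s(s(e)), s(e), e)   [R1 at 3]
5. m(s(s(e)), s(e), e)  →  s(s(e))   [R5 at ε]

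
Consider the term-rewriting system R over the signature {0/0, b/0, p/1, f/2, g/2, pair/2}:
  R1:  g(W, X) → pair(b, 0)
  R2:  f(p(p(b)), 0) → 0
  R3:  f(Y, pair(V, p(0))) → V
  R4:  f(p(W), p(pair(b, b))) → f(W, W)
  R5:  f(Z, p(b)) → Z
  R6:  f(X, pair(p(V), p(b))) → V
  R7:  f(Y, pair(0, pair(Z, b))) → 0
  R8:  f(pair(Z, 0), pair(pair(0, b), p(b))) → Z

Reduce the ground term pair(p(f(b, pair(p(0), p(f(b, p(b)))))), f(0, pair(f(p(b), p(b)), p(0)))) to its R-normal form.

1. pair(p(f(b, pair(p(0), p(f(b, p(b)))))), f(0, pair(f(p(b), p(b)), p(0))))  →  pair(p(f(b, pair(p(0), p(b)))), f(0, pair(f(p(b), p(b)), p(0))))   [R5 at 1.1.2.2.1]
2. pair(p(f(b, pair(p(0), p(b)))), f(0, pair(f(p(b), p(b)), p(0))))  →  pair(p(0), f(0, pair(f(p(b), p(b)), p(0))))   [R6 at 1.1]
3. pair(p(0), f(0, pair(f(p(b), p(b)), p(0))))  →  pair(p(0), f(p(b), p(b)))   [R3 at 2]
4. pair(p(0), f(p(b), p(b)))  →  pair(p(0), p(b))   [R5 at 2]

pair(p(0), p(b))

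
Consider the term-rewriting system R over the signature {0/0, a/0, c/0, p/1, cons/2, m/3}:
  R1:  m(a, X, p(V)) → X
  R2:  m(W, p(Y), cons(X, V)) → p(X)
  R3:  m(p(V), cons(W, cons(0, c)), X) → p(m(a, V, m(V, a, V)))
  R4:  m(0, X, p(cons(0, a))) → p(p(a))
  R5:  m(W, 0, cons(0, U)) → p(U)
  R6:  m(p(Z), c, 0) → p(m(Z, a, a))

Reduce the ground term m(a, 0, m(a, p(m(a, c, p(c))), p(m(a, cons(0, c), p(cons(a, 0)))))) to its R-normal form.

0

1. m(a, 0, m(a, p(m(a, c, p(c))), p(m(a, cons(0, c), p(cons(a, 0))))))  →  m(a, 0, p(m(a, c, p(c))))   [R1 at 3]
2. m(a, 0, p(m(a, c, p(c))))  →  0   [R1 at ε]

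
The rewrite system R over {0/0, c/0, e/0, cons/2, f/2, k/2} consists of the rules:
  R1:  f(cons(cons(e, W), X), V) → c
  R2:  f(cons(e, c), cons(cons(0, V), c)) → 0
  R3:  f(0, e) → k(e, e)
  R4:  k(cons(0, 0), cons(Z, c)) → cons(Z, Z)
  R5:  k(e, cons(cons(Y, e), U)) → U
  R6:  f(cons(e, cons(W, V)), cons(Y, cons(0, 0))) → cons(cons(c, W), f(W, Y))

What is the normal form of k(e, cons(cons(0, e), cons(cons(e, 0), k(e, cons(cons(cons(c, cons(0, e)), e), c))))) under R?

1. k(e, cons(cons(0, e), cons(cons(e, 0), k(e, cons(cons(cons(c, cons(0, e)), e), c)))))  →  cons(cons(e, 0), k(e, cons(cons(cons(c, cons(0, e)), e), c)))   [R5 at ε]
2. cons(cons(e, 0), k(e, cons(cons(cons(c, cons(0, e)), e), c)))  →  cons(cons(e, 0), c)   [R5 at 2]

cons(cons(e, 0), c)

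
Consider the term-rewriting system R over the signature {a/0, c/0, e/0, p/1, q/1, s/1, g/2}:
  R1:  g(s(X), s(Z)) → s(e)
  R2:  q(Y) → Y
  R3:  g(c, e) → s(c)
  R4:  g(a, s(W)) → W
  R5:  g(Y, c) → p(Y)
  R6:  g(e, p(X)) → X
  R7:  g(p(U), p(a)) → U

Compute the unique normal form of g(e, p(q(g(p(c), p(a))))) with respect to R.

1. g(e, p(q(g(p(c), p(a)))))  →  q(g(p(c), p(a)))   [R6 at ε]
2. q(g(p(c), p(a)))  →  g(p(c), p(a))   [R2 at ε]
3. g(p(c), p(a))  →  c   [R7 at ε]

c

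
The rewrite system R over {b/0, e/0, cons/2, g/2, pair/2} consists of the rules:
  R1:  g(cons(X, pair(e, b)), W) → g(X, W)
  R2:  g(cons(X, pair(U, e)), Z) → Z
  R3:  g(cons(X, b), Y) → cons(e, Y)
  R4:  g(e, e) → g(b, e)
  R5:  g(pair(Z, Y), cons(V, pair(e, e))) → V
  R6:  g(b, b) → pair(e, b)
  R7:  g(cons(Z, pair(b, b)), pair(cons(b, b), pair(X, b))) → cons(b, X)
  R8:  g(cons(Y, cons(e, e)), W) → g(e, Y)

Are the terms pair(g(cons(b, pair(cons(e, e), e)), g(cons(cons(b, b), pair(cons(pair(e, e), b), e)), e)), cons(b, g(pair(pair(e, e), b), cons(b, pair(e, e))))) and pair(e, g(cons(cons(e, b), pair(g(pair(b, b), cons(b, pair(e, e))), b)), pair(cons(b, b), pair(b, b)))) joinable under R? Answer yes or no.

Reduce t₁ = pair(g(cons(b, pair(cons(e, e), e)), g(cons(cons(b, b), pair(cons(pair(e, e), b), e)), e)), cons(b, g(pair(pair(e, e), b), cons(b, pair(e, e))))):
1. pair(g(cons(b, pair(cons(e, e), e)), g(cons(cons(b, b), pair(cons(pair(e, e), b), e)), e)), cons(b, g(pair(pair(e, e), b), cons(b, pair(e, e)))))  →  pair(g(cons(cons(b, b), pair(cons(pair(e, e), b), e)), e), cons(b, g(pair(pair(e, e), b), cons(b, pair(e, e)))))   [R2 at 1]
2. pair(g(cons(cons(b, b), pair(cons(pair(e, e), b), e)), e), cons(b, g(pair(pair(e, e), b), cons(b, pair(e, e)))))  →  pair(e, cons(b, g(pair(pair(e, e), b), cons(b, pair(e, e)))))   [R2 at 1]
3. pair(e, cons(b, g(pair(pair(e, e), b), cons(b, pair(e, e)))))  →  pair(e, cons(b, b))   [R5 at 2.2]

Reduce t₂ = pair(e, g(cons(cons(e, b), pair(g(pair(b, b), cons(b, pair(e, e))), b)), pair(cons(b, b), pair(b, b)))):
1. pair(e, g(cons(cons(e, b), pair(g(pair(b, b), cons(b, pair(e, e))), b)), pair(cons(b, b), pair(b, b))))  →  pair(e, g(cons(cons(e, b), pair(b, b)), pair(cons(b, b), pair(b, b))))   [R5 at 2.1.2.1]
2. pair(e, g(cons(cons(e, b), pair(b, b)), pair(cons(b, b), pair(b, b))))  →  pair(e, cons(b, b))   [R7 at 2]

yes — NF(t₁) = pair(e, cons(b, b)), NF(t₂) = pair(e, cons(b, b))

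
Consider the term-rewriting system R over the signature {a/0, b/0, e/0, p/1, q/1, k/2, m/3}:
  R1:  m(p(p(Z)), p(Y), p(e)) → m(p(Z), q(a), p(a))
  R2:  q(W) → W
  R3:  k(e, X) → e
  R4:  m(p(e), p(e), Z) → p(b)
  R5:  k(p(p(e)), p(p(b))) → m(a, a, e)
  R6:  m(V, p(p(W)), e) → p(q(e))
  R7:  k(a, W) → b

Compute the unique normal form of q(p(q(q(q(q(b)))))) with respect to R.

p(b)

1. q(p(q(q(q(q(b))))))  →  p(q(q(q(q(b)))))   [R2 at ε]
2. p(q(q(q(q(b)))))  →  p(q(q(q(b))))   [R2 at 1]
3. p(q(q(q(b))))  →  p(q(q(b)))   [R2 at 1]
4. p(q(q(b)))  →  p(q(b))   [R2 at 1]
5. p(q(b))  →  p(b)   [R2 at 1]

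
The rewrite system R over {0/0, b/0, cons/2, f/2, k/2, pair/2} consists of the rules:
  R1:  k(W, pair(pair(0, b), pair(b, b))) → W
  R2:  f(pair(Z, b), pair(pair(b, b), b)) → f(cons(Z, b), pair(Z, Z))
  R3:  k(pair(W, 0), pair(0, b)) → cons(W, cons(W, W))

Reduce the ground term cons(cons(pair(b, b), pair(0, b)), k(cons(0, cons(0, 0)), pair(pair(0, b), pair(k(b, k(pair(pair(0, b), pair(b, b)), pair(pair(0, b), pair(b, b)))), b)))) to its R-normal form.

cons(cons(pair(b, b), pair(0, b)), cons(0, cons(0, 0)))

1. cons(cons(pair(b, b), pair(0, b)), k(cons(0, cons(0, 0)), pair(pair(0, b), pair(k(b, k(pair(pair(0, b), pair(b, b)), pair(pair(0, b), pair(b, b)))), b))))  →  cons(cons(pair(b, b), pair(0, b)), k(cons(0, cons(0, 0)), pair(pair(0, b), pair(k(b, pair(pair(0, b), pair(b, b))), b))))   [R1 at 2.2.2.1.2]
2. cons(cons(pair(b, b), pair(0, b)), k(cons(0, cons(0, 0)), pair(pair(0, b), pair(k(b, pair(pair(0, b), pair(b, b))), b))))  →  cons(cons(pair(b, b), pair(0, b)), k(cons(0, cons(0, 0)), pair(pair(0, b), pair(b, b))))   [R1 at 2.2.2.1]
3. cons(cons(pair(b, b), pair(0, b)), k(cons(0, cons(0, 0)), pair(pair(0, b), pair(b, b))))  →  cons(cons(pair(b, b), pair(0, b)), cons(0, cons(0, 0)))   [R1 at 2]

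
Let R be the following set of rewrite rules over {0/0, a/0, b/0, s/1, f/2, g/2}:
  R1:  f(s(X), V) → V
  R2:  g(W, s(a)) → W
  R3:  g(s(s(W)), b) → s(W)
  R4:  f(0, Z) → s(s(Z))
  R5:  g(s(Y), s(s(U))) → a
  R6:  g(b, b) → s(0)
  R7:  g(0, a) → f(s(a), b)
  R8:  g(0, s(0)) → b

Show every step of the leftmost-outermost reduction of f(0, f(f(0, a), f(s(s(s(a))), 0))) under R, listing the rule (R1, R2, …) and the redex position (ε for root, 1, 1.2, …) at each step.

1. f(0, f(f(0, a), f(s(s(s(a))), 0)))  →  s(s(f(f(0, a), f(s(s(s(a))), 0))))   [R4 at ε]
2. s(s(f(f(0, a), f(s(s(s(a))), 0))))  →  s(s(f(s(s(a)), f(s(s(s(a))), 0))))   [R4 at 1.1.1]
3. s(s(f(s(s(a)), f(s(s(s(a))), 0))))  →  s(s(f(s(s(s(a))), 0)))   [R1 at 1.1]
4. s(s(f(s(s(s(a))), 0)))  →  s(s(0))   [R1 at 1.1]

s(s(0))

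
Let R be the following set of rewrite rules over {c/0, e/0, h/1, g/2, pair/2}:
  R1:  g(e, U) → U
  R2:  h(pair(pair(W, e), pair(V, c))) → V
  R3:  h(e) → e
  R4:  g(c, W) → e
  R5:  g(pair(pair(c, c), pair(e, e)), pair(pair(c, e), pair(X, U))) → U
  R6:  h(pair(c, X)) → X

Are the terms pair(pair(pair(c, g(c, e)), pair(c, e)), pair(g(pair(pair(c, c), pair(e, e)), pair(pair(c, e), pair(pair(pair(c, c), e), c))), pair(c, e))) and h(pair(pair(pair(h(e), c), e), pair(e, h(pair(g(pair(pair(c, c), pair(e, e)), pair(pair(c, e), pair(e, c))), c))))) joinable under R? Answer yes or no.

no — NF(t₁) = pair(pair(pair(c, e), pair(c, e)), pair(c, pair(c, e))), NF(t₂) = e

Reduce t₁ = pair(pair(pair(c, g(c, e)), pair(c, e)), pair(g(pair(pair(c, c), pair(e, e)), pair(pair(c, e), pair(pair(pair(c, c), e), c))), pair(c, e))):
1. pair(pair(pair(c, g(c, e)), pair(c, e)), pair(g(pair(pair(c, c), pair(e, e)), pair(pair(c, e), pair(pair(pair(c, c), e), c))), pair(c, e)))  →  pair(pair(pair(c, e), pair(c, e)), pair(g(pair(pair(c, c), pair(e, e)), pair(pair(c, e), pair(pair(pair(c, c), e), c))), pair(c, e)))   [R4 at 1.1.2]
2. pair(pair(pair(c, e), pair(c, e)), pair(g(pair(pair(c, c), pair(e, e)), pair(pair(c, e), pair(pair(pair(c, c), e), c))), pair(c, e)))  →  pair(pair(pair(c, e), pair(c, e)), pair(c, pair(c, e)))   [R5 at 2.1]

Reduce t₂ = h(pair(pair(pair(h(e), c), e), pair(e, h(pair(g(pair(pair(c, c), pair(e, e)), pair(pair(c, e), pair(e, c))), c))))):
1. h(pair(pair(pair(h(e), c), e), pair(e, h(pair(g(pair(pair(c, c), pair(e, e)), pair(pair(c, e), pair(e, c))), c)))))  →  h(pair(pair(pair(e, c), e), pair(e, h(pair(g(pair(pair(c, c), pair(e, e)), pair(pair(c, e), pair(e, c))), c)))))   [R3 at 1.1.1.1]
2. h(pair(pair(pair(e, c), e), pair(e, h(pair(g(pair(pair(c, c), pair(e, e)), pair(pair(c, e), pair(e, c))), c)))))  →  h(pair(pair(pair(e, c), e), pair(e, h(pair(c, c)))))   [R5 at 1.2.2.1.1]
3. h(pair(pair(pair(e, c), e), pair(e, h(pair(c, c)))))  →  h(pair(pair(pair(e, c), e), pair(e, c)))   [R6 at 1.2.2]
4. h(pair(pair(pair(e, c), e), pair(e, c)))  →  e   [R2 at ε]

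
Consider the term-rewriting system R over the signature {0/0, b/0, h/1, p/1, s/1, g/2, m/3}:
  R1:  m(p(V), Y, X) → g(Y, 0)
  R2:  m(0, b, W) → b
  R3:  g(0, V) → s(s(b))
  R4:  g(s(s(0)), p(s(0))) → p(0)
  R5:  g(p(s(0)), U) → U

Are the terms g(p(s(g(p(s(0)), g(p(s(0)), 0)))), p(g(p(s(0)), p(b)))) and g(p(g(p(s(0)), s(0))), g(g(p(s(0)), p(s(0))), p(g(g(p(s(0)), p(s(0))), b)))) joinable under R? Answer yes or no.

Reduce t₁ = g(p(s(g(p(s(0)), g(p(s(0)), 0)))), p(g(p(s(0)), p(b)))):
1. g(p(s(g(p(s(0)), g(p(s(0)), 0)))), p(g(p(s(0)), p(b))))  →  g(p(s(g(p(s(0)), 0))), p(g(p(s(0)), p(b))))   [R5 at 1.1.1]
2. g(p(s(g(p(s(0)), 0))), p(g(p(s(0)), p(b))))  →  g(p(s(0)), p(g(p(s(0)), p(b))))   [R5 at 1.1.1]
3. g(p(s(0)), p(g(p(s(0)), p(b))))  →  p(g(p(s(0)), p(b)))   [R5 at ε]
4. p(g(p(s(0)), p(b)))  →  p(p(b))   [R5 at 1]

Reduce t₂ = g(p(g(p(s(0)), s(0))), g(g(p(s(0)), p(s(0))), p(g(g(p(s(0)), p(s(0))), b)))):
1. g(p(g(p(s(0)), s(0))), g(g(p(s(0)), p(s(0))), p(g(g(p(s(0)), p(s(0))), b))))  →  g(p(s(0)), g(g(p(s(0)), p(s(0))), p(g(g(p(s(0)), p(s(0))), b))))   [R5 at 1.1]
2. g(p(s(0)), g(g(p(s(0)), p(s(0))), p(g(g(p(s(0)), p(s(0))), b))))  →  g(g(p(s(0)), p(s(0))), p(g(g(p(s(0)), p(s(0))), b)))   [R5 at ε]
3. g(g(p(s(0)), p(s(0))), p(g(g(p(s(0)), p(s(0))), b)))  →  g(p(s(0)), p(g(g(p(s(0)), p(s(0))), b)))   [R5 at 1]
4. g(p(s(0)), p(g(g(p(s(0)), p(s(0))), b)))  →  p(g(g(p(s(0)), p(s(0))), b))   [R5 at ε]
5. p(g(g(p(s(0)), p(s(0))), b))  →  p(g(p(s(0)), b))   [R5 at 1.1]
6. p(g(p(s(0)), b))  →  p(b)   [R5 at 1]

no — NF(t₁) = p(p(b)), NF(t₂) = p(b)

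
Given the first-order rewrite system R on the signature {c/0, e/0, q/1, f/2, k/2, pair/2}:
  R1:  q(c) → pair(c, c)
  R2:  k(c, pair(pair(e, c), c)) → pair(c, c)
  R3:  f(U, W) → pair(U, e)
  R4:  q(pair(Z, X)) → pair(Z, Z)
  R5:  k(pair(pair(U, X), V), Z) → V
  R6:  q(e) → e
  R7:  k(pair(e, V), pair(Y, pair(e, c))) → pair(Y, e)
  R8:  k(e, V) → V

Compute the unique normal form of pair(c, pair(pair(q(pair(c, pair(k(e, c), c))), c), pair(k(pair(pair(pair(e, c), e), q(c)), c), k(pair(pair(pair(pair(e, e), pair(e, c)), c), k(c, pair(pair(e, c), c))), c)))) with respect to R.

1. pair(c, pair(pair(q(pair(c, pair(k(e, c), c))), c), pair(k(pair(pair(pair(e, c), e), q(c)), c), k(pair(pair(pair(pair(e, e), pair(e, c)), c), k(c, pair(pair(e, c), c))), c))))  →  pair(c, pair(pair(pair(c, c), c), pair(k(pair(pair(pair(e, c), e), q(c)), c), k(pair(pair(pair(pair(e, e), pair(e, c)), c), k(c, pair(pair(e, c), c))), c))))   [R4 at 2.1.1]
2. pair(c, pair(pair(pair(c, c), c), pair(k(pair(pair(pair(e, c), e), q(c)), c), k(pair(pair(pair(pair(e, e), pair(e, c)), c), k(c, pair(pair(e, c), c))), c))))  →  pair(c, pair(pair(pair(c, c), c), pair(q(c), k(pair(pair(pair(pair(e, e), pair(e, c)), c), k(c, pair(pair(e, c), c))), c))))   [R5 at 2.2.1]
3. pair(c, pair(pair(pair(c, c), c), pair(q(c), k(pair(pair(pair(pair(e, e), pair(e, c)), c), k(c, pair(pair(e, c), c))), c))))  →  pair(c, pair(pair(pair(c, c), c), pair(pair(c, c), k(pair(pair(pair(pair(e, e), pair(e, c)), c), k(c, pair(pair(e, c), c))), c))))   [R1 at 2.2.1]
4. pair(c, pair(pair(pair(c, c), c), pair(pair(c, c), k(pair(pair(pair(pair(e, e), pair(e, c)), c), k(c, pair(pair(e, c), c))), c))))  →  pair(c, pair(pair(pair(c, c), c), pair(pair(c, c), k(c, pair(pair(e, c), c)))))   [R5 at 2.2.2]
5. pair(c, pair(pair(pair(c, c), c), pair(pair(c, c), k(c, pair(pair(e, c), c)))))  →  pair(c, pair(pair(pair(c, c), c), pair(pair(c, c), pair(c, c))))   [R2 at 2.2.2]

pair(c, pair(pair(pair(c, c), c), pair(pair(c, c), pair(c, c))))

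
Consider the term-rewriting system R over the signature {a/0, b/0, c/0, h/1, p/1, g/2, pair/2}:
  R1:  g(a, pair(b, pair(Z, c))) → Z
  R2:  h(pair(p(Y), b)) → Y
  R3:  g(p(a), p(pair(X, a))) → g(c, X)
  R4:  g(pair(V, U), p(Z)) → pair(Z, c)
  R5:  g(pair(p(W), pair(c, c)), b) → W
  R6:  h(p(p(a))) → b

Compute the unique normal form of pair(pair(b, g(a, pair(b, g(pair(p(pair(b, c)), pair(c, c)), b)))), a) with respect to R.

1. pair(pair(b, g(a, pair(b, g(pair(p(pair(b, c)), pair(c, c)), b)))), a)  →  pair(pair(b, g(a, pair(b, pair(b, c)))), a)   [R5 at 1.2.2.2]
2. pair(pair(b, g(a, pair(b, pair(b, c)))), a)  →  pair(pair(b, b), a)   [R1 at 1.2]

pair(pair(b, b), a)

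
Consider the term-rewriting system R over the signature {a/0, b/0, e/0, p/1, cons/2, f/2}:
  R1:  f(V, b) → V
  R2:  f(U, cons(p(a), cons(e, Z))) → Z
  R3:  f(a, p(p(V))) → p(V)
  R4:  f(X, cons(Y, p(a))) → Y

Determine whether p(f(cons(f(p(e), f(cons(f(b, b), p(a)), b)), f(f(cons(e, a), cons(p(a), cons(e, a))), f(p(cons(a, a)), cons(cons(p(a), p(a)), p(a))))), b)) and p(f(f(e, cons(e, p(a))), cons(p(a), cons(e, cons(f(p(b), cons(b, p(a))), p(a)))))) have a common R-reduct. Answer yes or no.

Reduce t₁ = p(f(cons(f(p(e), f(cons(f(b, b), p(a)), b)), f(f(cons(e, a), cons(p(a), cons(e, a))), f(p(cons(a, a)), cons(cons(p(a), p(a)), p(a))))), b)):
1. p(f(cons(f(p(e), f(cons(f(b, b), p(a)), b)), f(f(cons(e, a), cons(p(a), cons(e, a))), f(p(cons(a, a)), cons(cons(p(a), p(a)), p(a))))), b))  →  p(cons(f(p(e), f(cons(f(b, b), p(a)), b)), f(f(cons(e, a), cons(p(a), cons(e, a))), f(p(cons(a, a)), cons(cons(p(a), p(a)), p(a))))))   [R1 at 1]
2. p(cons(f(p(e), f(cons(f(b, b), p(a)), b)), f(f(cons(e, a), cons(p(a), cons(e, a))), f(p(cons(a, a)), cons(cons(p(a), p(a)), p(a))))))  →  p(cons(f(p(e), cons(f(b, b), p(a))), f(f(cons(e, a), cons(p(a), cons(e, a))), f(p(cons(a, a)), cons(cons(p(a), p(a)), p(a))))))   [R1 at 1.1.2]
3. p(cons(f(p(e), cons(f(b, b), p(a))), f(f(cons(e, a), cons(p(a), cons(e, a))), f(p(cons(a, a)), cons(cons(p(a), p(a)), p(a))))))  →  p(cons(f(b, b), f(f(cons(e, a), cons(p(a), cons(e, a))), f(p(cons(a, a)), cons(cons(p(a), p(a)), p(a))))))   [R4 at 1.1]
4. p(cons(f(b, b), f(f(cons(e, a), cons(p(a), cons(e, a))), f(p(cons(a, a)), cons(cons(p(a), p(a)), p(a))))))  →  p(cons(b, f(f(cons(e, a), cons(p(a), cons(e, a))), f(p(cons(a, a)), cons(cons(p(a), p(a)), p(a))))))   [R1 at 1.1]
5. p(cons(b, f(f(cons(e, a), cons(p(a), cons(e, a))), f(p(cons(a, a)), cons(cons(p(a), p(a)), p(a))))))  →  p(cons(b, f(a, f(p(cons(a, a)), cons(cons(p(a), p(a)), p(a))))))   [R2 at 1.2.1]
6. p(cons(b, f(a, f(p(cons(a, a)), cons(cons(p(a), p(a)), p(a))))))  →  p(cons(b, f(a, cons(p(a), p(a)))))   [R4 at 1.2.2]
7. p(cons(b, f(a, cons(p(a), p(a)))))  →  p(cons(b, p(a)))   [R4 at 1.2]

Reduce t₂ = p(f(f(e, cons(e, p(a))), cons(p(a), cons(e, cons(f(p(b), cons(b, p(a))), p(a)))))):
1. p(f(f(e, cons(e, p(a))), cons(p(a), cons(e, cons(f(p(b), cons(b, p(a))), p(a))))))  →  p(cons(f(p(b), cons(b, p(a))), p(a)))   [R2 at 1]
2. p(cons(f(p(b), cons(b, p(a))), p(a)))  →  p(cons(b, p(a)))   [R4 at 1.1]

yes — NF(t₁) = p(cons(b, p(a))), NF(t₂) = p(cons(b, p(a)))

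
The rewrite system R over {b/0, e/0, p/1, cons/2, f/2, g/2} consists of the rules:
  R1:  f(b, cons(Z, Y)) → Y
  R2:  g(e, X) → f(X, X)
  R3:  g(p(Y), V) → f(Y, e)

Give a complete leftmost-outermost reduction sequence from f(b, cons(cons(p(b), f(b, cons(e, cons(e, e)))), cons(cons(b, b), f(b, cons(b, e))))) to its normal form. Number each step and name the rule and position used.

cons(cons(b, b), e)

1. f(b, cons(cons(p(b), f(b, cons(e, cons(e, e)))), cons(cons(b, b), f(b, cons(b, e)))))  →  cons(cons(b, b), f(b, cons(b, e)))   [R1 at ε]
2. cons(cons(b, b), f(b, cons(b, e)))  →  cons(cons(b, b), e)   [R1 at 2]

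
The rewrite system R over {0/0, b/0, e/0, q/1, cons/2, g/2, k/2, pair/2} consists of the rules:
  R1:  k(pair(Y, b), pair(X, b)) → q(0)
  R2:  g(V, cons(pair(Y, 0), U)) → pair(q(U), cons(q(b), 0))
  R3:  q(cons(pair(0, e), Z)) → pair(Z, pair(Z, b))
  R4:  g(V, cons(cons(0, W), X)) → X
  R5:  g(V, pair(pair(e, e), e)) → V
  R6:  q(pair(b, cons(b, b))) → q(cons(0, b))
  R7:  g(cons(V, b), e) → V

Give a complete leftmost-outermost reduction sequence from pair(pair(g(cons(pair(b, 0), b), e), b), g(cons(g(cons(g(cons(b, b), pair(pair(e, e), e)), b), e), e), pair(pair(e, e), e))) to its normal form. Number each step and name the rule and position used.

1. pair(pair(g(cons(pair(b, 0), b), e), b), g(cons(g(cons(g(cons(b, b), pair(pair(e, e), e)), b), e), e), pair(pair(e, e), e)))  →  pair(pair(pair(b, 0), b), g(cons(g(cons(g(cons(b, b), pair(pair(e, e), e)), b), e), e), pair(pair(e, e), e)))   [R7 at 1.1]
2. pair(pair(pair(b, 0), b), g(cons(g(cons(g(cons(b, b), pair(pair(e, e), e)), b), e), e), pair(pair(e, e), e)))  →  pair(pair(pair(b, 0), b), cons(g(cons(g(cons(b, b), pair(pair(e, e), e)), b), e), e))   [R5 at 2]
3. pair(pair(pair(b, 0), b), cons(g(cons(g(cons(b, b), pair(pair(e, e), e)), b), e), e))  →  pair(pair(pair(b, 0), b), cons(g(cons(b, b), pair(pair(e, e), e)), e))   [R7 at 2.1]
4. pair(pair(pair(b, 0), b), cons(g(cons(b, b), pair(pair(e, e), e)), e))  →  pair(pair(pair(b, 0), b), cons(cons(b, b), e))   [R5 at 2.1]

pair(pair(pair(b, 0), b), cons(cons(b, b), e))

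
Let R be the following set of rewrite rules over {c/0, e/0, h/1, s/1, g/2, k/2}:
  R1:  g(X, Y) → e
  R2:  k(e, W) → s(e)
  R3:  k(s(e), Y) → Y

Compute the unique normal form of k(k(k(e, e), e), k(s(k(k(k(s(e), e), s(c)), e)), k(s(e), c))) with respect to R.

1. k(k(k(e, e), e), k(s(k(k(k(s(e), e), s(c)), e)), k(s(e), c)))  →  k(k(s(e), e), k(s(k(k(k(s(e), e), s(c)), e)), k(s(e), c)))   [R2 at 1.1]
2. k(k(s(e), e), k(s(k(k(k(s(e), e), s(c)), e)), k(s(e), c)))  →  k(e, k(s(k(k(k(s(e), e), s(c)), e)), k(s(e), c)))   [R3 at 1]
3. k(e, k(s(k(k(k(s(e), e), s(c)), e)), k(s(e), c)))  →  s(e)   [R2 at ε]

s(e)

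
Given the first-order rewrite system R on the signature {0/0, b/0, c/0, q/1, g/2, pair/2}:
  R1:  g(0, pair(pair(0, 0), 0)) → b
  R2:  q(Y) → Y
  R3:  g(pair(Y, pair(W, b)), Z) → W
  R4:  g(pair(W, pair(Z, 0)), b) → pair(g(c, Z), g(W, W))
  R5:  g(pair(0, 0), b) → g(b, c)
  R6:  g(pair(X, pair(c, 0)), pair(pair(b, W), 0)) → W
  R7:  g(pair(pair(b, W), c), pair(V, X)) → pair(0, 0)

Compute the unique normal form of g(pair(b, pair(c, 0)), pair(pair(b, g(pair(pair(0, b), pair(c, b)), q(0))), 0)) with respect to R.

1. g(pair(b, pair(c, 0)), pair(pair(b, g(pair(pair(0, b), pair(c, b)), q(0))), 0))  →  g(pair(pair(0, b), pair(c, b)), q(0))   [R6 at ε]
2. g(pair(pair(0, b), pair(c, b)), q(0))  →  c   [R3 at ε]

c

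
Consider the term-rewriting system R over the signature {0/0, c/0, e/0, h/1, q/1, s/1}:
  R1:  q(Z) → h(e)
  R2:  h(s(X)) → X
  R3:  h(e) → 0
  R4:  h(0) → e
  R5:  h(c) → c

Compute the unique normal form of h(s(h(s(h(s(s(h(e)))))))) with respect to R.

1. h(s(h(s(h(s(s(h(e))))))))  →  h(s(h(s(s(h(e))))))   [R2 at ε]
2. h(s(h(s(s(h(e))))))  →  h(s(s(h(e))))   [R2 at ε]
3. h(s(s(h(e))))  →  s(h(e))   [R2 at ε]
4. s(h(e))  →  s(0)   [R3 at 1]

s(0)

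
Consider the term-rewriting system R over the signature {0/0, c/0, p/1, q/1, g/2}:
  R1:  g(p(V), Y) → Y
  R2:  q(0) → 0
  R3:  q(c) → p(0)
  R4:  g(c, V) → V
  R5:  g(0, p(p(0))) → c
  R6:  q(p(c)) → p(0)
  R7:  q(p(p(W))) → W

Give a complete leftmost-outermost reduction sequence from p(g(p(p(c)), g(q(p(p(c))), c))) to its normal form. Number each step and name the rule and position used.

p(c)

1. p(g(p(p(c)), g(q(p(p(c))), c)))  →  p(g(q(p(p(c))), c))   [R1 at 1]
2. p(g(q(p(p(c))), c))  →  p(g(c, c))   [R7 at 1.1]
3. p(g(c, c))  →  p(c)   [R4 at 1]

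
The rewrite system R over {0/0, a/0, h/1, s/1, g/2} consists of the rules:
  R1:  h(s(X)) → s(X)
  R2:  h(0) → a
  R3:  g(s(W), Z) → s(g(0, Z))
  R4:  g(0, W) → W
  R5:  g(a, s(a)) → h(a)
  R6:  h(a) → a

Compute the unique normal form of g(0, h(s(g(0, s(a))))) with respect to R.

1. g(0, h(s(g(0, s(a)))))  →  h(s(g(0, s(a))))   [R4 at ε]
2. h(s(g(0, s(a))))  →  s(g(0, s(a)))   [R1 at ε]
3. s(g(0, s(a)))  →  s(s(a))   [R4 at 1]

s(s(a))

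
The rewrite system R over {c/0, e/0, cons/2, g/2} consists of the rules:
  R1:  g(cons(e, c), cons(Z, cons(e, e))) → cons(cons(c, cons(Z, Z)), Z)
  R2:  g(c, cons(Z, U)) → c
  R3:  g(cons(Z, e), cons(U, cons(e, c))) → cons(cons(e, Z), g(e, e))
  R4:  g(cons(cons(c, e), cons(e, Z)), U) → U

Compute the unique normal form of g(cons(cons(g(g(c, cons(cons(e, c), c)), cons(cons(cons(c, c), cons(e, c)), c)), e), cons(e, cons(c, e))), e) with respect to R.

e

1. g(cons(cons(g(g(c, cons(cons(e, c), c)), cons(cons(cons(c, c), cons(e, c)), c)), e), cons(e, cons(c, e))), e)  →  g(cons(cons(g(c, cons(cons(cons(c, c), cons(e, c)), c)), e), cons(e, cons(c, e))), e)   [R2 at 1.1.1.1]
2. g(cons(cons(g(c, cons(cons(cons(c, c), cons(e, c)), c)), e), cons(e, cons(c, e))), e)  →  g(cons(cons(c, e), cons(e, cons(c, e))), e)   [R2 at 1.1.1]
3. g(cons(cons(c, e), cons(e, cons(c, e))), e)  →  e   [R4 at ε]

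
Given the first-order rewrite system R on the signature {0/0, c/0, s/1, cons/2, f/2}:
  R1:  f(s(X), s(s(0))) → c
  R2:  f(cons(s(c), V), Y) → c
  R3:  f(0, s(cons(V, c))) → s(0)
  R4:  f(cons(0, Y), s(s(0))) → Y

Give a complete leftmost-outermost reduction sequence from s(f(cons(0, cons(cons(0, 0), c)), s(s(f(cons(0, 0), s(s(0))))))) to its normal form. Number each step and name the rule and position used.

1. s(f(cons(0, cons(cons(0, 0), c)), s(s(f(cons(0, 0), s(s(0)))))))  →  s(f(cons(0, cons(cons(0, 0), c)), s(s(0))))   [R4 at 1.2.1.1]
2. s(f(cons(0, cons(cons(0, 0), c)), s(s(0))))  →  s(cons(cons(0, 0), c))   [R4 at 1]

s(cons(cons(0, 0), c))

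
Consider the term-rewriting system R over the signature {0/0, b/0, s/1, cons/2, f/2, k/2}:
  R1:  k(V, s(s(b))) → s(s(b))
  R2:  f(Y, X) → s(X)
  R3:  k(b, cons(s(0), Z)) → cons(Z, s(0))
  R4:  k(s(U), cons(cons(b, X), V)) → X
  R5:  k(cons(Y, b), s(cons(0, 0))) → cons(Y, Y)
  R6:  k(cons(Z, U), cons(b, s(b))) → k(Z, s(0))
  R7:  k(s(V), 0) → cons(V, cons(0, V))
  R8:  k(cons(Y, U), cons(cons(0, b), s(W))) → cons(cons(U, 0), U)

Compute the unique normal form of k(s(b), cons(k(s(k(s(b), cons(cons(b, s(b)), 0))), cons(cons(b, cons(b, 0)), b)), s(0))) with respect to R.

0

1. k(s(b), cons(k(s(k(s(b), cons(cons(b, s(b)), 0))), cons(cons(b, cons(b, 0)), b)), s(0)))  →  k(s(b), cons(cons(b, 0), s(0)))   [R4 at 2.1]
2. k(s(b), cons(cons(b, 0), s(0)))  →  0   [R4 at ε]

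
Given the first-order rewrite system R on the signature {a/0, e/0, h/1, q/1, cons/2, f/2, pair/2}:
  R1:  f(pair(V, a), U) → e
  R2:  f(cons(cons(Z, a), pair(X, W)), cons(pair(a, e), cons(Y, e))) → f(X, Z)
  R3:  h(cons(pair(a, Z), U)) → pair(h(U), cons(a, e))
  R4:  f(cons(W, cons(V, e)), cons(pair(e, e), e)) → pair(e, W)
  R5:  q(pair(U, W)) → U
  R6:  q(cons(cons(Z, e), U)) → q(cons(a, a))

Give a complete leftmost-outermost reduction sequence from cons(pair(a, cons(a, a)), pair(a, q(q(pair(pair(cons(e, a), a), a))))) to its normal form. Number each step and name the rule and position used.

cons(pair(a, cons(a, a)), pair(a, cons(e, a)))

1. cons(pair(a, cons(a, a)), pair(a, q(q(pair(pair(cons(e, a), a), a)))))  →  cons(pair(a, cons(a, a)), pair(a, q(pair(cons(e, a), a))))   [R5 at 2.2.1]
2. cons(pair(a, cons(a, a)), pair(a, q(pair(cons(e, a), a))))  →  cons(pair(a, cons(a, a)), pair(a, cons(e, a)))   [R5 at 2.2]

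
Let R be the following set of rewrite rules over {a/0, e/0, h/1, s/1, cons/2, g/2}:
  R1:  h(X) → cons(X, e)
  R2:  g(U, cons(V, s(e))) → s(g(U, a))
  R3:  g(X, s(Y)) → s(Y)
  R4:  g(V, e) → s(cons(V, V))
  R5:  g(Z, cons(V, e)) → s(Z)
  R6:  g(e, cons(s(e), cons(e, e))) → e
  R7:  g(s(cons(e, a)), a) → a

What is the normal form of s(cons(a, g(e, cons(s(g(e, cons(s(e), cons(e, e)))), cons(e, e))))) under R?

1. s(cons(a, g(e, cons(s(g(e, cons(s(e), cons(e, e)))), cons(e, e)))))  →  s(cons(a, g(e, cons(s(e), cons(e, e)))))   [R6 at 1.2.2.1.1]
2. s(cons(a, g(e, cons(s(e), cons(e, e)))))  →  s(cons(a, e))   [R6 at 1.2]

s(cons(a, e))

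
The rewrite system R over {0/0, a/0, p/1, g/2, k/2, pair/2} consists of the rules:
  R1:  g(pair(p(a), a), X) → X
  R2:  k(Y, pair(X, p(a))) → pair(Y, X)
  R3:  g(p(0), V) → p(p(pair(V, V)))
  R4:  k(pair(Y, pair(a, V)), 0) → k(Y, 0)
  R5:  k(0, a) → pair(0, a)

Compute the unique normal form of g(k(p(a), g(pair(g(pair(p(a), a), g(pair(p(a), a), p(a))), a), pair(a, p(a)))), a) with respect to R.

a

1. g(k(p(a), g(pair(g(pair(p(a), a), g(pair(p(a), a), p(a))), a), pair(a, p(a)))), a)  →  g(k(p(a), g(pair(g(pair(p(a), a), p(a)), a), pair(a, p(a)))), a)   [R1 at 1.2.1.1]
2. g(k(p(a), g(pair(g(pair(p(a), a), p(a)), a), pair(a, p(a)))), a)  →  g(k(p(a), g(pair(p(a), a), pair(a, p(a)))), a)   [R1 at 1.2.1.1]
3. g(k(p(a), g(pair(p(a), a), pair(a, p(a)))), a)  →  g(k(p(a), pair(a, p(a))), a)   [R1 at 1.2]
4. g(k(p(a), pair(a, p(a))), a)  →  g(pair(p(a), a), a)   [R2 at 1]
5. g(pair(p(a), a), a)  →  a   [R1 at ε]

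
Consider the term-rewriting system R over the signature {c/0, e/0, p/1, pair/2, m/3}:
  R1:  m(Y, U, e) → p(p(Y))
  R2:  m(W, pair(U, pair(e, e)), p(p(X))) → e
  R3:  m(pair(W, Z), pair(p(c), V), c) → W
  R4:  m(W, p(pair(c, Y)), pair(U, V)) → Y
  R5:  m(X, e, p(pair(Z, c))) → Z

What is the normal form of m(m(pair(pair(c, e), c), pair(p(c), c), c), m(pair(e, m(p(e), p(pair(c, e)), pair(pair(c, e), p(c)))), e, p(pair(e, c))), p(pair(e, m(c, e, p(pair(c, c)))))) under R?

e

1. m(m(pair(pair(c, e), c), pair(p(c), c), c), m(pair(e, m(p(e), p(pair(c, e)), pair(pair(c, e), p(c)))), e, p(pair(e, c))), p(pair(e, m(c, e, p(pair(c, c))))))  →  m(pair(c, e), m(pair(e, m(p(e), p(pair(c, e)), pair(pair(c, e), p(c)))), e, p(pair(e, c))), p(pair(e, m(c, e, p(pair(c, c))))))   [R3 at 1]
2. m(pair(c, e), m(pair(e, m(p(e), p(pair(c, e)), pair(pair(c, e), p(c)))), e, p(pair(e, c))), p(pair(e, m(c, e, p(pair(c, c))))))  →  m(pair(c, e), e, p(pair(e, m(c, e, p(pair(c, c))))))   [R5 at 2]
3. m(pair(c, e), e, p(pair(e, m(c, e, p(pair(c, c))))))  →  m(pair(c, e), e, p(pair(e, c)))   [R5 at 3.1.2]
4. m(pair(c, e), e, p(pair(e, c)))  →  e   [R5 at ε]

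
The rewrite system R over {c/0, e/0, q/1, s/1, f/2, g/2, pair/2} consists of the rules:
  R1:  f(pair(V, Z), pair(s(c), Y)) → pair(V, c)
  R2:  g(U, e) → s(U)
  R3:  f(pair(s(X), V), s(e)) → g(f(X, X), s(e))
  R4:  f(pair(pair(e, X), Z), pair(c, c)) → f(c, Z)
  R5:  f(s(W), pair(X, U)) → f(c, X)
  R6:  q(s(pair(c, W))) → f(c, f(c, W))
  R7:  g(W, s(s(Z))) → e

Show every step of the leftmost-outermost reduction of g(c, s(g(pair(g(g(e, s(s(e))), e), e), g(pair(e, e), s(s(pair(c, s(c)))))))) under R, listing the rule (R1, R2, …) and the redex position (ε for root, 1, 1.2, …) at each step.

e

1. g(c, s(g(pair(g(g(e, s(s(e))), e), e), g(pair(e, e), s(s(pair(c, s(c))))))))  →  g(c, s(g(pair(s(g(e, s(s(e)))), e), g(pair(e, e), s(s(pair(c, s(c))))))))   [R2 at 2.1.1.1]
2. g(c, s(g(pair(s(g(e, s(s(e)))), e), g(pair(e, e), s(s(pair(c, s(c))))))))  →  g(c, s(g(pair(s(e), e), g(pair(e, e), s(s(pair(c, s(c))))))))   [R7 at 2.1.1.1.1]
3. g(c, s(g(pair(s(e), e), g(pair(e, e), s(s(pair(c, s(c))))))))  →  g(c, s(g(pair(s(e), e), e)))   [R7 at 2.1.2]
4. g(c, s(g(pair(s(e), e), e)))  →  g(c, s(s(pair(s(e), e))))   [R2 at 2.1]
5. g(c, s(s(pair(s(e), e))))  →  e   [R7 at ε]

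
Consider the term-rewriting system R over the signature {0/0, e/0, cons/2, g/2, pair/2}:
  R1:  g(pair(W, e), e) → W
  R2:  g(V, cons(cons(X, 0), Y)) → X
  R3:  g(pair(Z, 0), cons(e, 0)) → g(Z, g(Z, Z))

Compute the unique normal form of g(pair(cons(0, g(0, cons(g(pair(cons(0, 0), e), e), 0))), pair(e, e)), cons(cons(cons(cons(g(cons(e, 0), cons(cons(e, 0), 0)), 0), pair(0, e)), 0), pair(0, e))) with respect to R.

1. g(pair(cons(0, g(0, cons(g(pair(cons(0, 0), e), e), 0))), pair(e, e)), cons(cons(cons(cons(g(cons(e, 0), cons(cons(e, 0), 0)), 0), pair(0, e)), 0), pair(0, e)))  →  cons(cons(g(cons(e, 0), cons(cons(e, 0), 0)), 0), pair(0, e))   [R2 at ε]
2. cons(cons(g(cons(e, 0), cons(cons(e, 0), 0)), 0), pair(0, e))  →  cons(cons(e, 0), pair(0, e))   [R2 at 1.1]

cons(cons(e, 0), pair(0, e))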